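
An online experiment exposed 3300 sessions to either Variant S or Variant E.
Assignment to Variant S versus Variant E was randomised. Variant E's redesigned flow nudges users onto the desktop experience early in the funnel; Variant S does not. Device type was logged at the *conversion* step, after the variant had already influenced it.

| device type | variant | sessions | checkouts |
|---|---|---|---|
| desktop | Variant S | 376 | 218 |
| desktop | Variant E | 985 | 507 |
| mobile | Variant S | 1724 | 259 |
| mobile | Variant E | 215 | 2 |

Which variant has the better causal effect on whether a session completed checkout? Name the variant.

Variant E

Device type lies on the pathway variant → device type → outcome, so adjusting for it blocks the indirect effect. For the total causal effect of variant, use the unadjusted pooled rates.
Pooled: Variant S 22.7% vs Variant E 42.4%; Variant E is higher overall.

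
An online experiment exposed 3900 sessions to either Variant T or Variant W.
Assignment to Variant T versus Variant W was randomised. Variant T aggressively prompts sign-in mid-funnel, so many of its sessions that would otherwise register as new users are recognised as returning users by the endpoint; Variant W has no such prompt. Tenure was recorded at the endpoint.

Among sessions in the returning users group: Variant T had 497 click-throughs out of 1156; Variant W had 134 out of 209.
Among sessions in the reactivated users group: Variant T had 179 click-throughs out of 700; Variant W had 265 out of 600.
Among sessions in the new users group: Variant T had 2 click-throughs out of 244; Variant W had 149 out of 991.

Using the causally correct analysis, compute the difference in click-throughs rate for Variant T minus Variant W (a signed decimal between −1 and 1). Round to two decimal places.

The stratified and pooled comparisons disagree (Variant W wins within each user tenure; Variant T wins overall), so the answer turns on the causal role of user tenure.
User tenure here is a post-treatment variable shaped by the variant; conditioning on it would introduce bias rather than remove it. The overall comparison is the causal one.
The causal difference is the pooled difference: 0.323 − 0.304 = +0.018.

+0.02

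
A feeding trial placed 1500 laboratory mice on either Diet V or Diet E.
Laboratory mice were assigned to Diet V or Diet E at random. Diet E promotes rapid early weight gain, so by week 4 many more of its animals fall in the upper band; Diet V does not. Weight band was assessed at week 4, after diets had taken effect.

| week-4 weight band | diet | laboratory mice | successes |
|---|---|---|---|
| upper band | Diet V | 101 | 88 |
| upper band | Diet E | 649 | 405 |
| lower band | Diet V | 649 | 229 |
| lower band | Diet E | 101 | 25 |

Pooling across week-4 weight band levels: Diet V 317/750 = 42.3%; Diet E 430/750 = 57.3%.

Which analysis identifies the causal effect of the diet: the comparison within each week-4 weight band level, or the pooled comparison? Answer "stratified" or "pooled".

pooled

The week-4 weight band-specific comparison favours Diet V throughout, but the pooled figures favour Diet E. The question is whether to condition on week-4 weight band.
Because the diet influences week-4 weight band, week-4 weight band is a post-treatment mediator, not a confounder. Stratifying on it would bias the estimate; the causal effect is the crude pooled difference.
Pooled: Diet V 42.3% vs Diet E 57.3%; Diet E is higher overall.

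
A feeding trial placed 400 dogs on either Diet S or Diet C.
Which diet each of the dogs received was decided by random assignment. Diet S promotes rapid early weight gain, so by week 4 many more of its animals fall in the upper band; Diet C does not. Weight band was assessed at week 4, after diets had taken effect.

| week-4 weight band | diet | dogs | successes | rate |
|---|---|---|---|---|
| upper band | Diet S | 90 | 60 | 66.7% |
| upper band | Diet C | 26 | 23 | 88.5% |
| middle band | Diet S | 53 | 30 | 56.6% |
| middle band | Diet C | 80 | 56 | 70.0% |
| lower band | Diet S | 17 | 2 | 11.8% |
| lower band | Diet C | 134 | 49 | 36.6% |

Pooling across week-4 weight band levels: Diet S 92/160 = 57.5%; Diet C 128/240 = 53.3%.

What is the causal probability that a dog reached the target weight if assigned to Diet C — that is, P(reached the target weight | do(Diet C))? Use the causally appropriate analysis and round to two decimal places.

0.53

The stratified and pooled comparisons disagree (Diet C wins within each week-4 weight band; Diet S wins overall), so the answer turns on the causal role of week-4 weight band.
Stratifying would compare diets among dogs the diets themselves sorted into week-4 weight band groups — a form of selection on an intermediate. The unconditioned pooled rates give the total causal effect.
So P(outcome | do(Diet C)) is just the pooled rate for Diet C: 128/240 = 0.533.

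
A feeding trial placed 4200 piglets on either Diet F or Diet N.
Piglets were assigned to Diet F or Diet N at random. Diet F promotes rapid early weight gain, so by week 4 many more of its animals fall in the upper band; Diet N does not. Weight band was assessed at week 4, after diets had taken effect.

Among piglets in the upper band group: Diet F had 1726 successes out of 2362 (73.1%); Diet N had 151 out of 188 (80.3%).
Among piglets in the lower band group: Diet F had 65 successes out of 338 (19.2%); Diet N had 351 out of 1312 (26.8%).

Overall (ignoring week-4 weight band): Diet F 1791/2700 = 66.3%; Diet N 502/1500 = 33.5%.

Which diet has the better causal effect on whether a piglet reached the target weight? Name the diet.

Week-4 weight band lies on the pathway diet → week-4 weight band → outcome, so adjusting for it blocks the indirect effect. For the total causal effect of diet, use the unadjusted pooled rates.
Pooled: Diet F 66.3% vs Diet N 33.5%; Diet F is higher overall.

Diet F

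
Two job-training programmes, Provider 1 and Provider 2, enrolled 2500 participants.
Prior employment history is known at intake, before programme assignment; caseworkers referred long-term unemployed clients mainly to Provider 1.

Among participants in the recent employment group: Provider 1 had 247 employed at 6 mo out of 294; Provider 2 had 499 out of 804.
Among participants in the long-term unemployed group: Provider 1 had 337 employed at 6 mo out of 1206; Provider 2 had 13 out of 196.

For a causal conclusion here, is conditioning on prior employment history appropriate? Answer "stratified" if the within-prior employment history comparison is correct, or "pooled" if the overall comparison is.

stratified

Prior employment history satisfies the back-door criterion: it is not a descendant of the programme, and it blocks the spurious path from programme to outcome. Adjusting for it (i.e., using the within-prior employment history rates) gives the causal effect.
Within each level — recent employment: 84.0% vs 62.1%; long-term unemployed: 27.9% vs 6.6% — Provider 1 is higher every time.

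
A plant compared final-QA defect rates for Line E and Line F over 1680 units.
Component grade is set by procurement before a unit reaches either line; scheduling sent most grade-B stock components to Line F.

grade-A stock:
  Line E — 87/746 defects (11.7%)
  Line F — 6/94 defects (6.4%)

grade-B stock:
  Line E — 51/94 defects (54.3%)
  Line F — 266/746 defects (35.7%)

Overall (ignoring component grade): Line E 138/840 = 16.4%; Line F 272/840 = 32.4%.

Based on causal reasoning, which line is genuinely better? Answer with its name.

The imbalance in component grade arose from how units were allocated, not from anything the line did; and component grade independently affects the outcome. The pooled gap is confounded — condition on component grade.
Within each level — grade-A stock: 11.7% vs 6.4%; grade-B stock: 54.3% vs 35.7% — Line F is lower every time.

Line F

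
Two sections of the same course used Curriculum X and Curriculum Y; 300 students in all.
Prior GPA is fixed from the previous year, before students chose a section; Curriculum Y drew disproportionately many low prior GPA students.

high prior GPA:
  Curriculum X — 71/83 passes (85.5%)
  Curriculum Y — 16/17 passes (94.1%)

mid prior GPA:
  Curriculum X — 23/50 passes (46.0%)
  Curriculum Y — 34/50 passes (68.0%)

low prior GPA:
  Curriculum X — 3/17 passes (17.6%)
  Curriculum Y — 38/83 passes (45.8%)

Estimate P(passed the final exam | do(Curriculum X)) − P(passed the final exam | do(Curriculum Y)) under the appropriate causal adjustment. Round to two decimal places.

-0.20

Curriculum Y is higher inside every prior GPA band stratum but Curriculum X is higher in aggregate. Whether to stratify depends on how prior GPA band relates to the teaching method.
Prior GPA band is set before the teaching method has any effect — it is not caused by the teaching method — and it independently drives the outcome. That makes it a confounder, so the causal comparison is within prior GPA band levels.
Adjusting over the population distribution of prior GPA band: 0.333·(0.855−0.941) + 0.333·(0.460−0.680) + 0.333·(0.176−0.458) = -0.196.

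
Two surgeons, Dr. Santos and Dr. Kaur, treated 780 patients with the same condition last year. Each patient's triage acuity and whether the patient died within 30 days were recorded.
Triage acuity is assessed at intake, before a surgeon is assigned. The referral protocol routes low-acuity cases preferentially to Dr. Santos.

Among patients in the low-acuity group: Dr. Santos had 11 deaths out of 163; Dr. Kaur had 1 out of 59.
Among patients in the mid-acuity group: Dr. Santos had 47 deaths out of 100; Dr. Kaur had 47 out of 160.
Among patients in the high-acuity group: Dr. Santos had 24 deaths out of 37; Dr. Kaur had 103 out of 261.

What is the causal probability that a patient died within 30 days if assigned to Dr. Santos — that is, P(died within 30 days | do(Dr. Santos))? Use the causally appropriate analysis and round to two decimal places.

0.42

Within every triage acuity level Dr. Kaur has the lower rate, yet pooled Dr. Santos does — Simpson's reversal.
Here triage acuity is a common cause — it drives both which surgeon a case falls under and the outcome. The crude comparison mixes populations; the stratum-specific rates are the causally relevant ones.
Standardising Dr. Santos to the population triage acuity mix: 0.285·11/163 + 0.333·47/100 + 0.382·24/37 = 0.424.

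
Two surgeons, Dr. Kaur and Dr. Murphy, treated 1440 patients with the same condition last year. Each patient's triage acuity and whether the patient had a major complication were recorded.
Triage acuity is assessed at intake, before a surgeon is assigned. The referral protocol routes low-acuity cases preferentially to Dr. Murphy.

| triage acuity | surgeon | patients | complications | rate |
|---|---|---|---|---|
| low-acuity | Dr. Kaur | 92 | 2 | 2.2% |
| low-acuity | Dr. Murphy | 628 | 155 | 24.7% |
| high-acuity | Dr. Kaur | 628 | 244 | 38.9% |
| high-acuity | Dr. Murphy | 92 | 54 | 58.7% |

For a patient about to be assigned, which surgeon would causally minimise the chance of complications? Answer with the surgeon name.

Dr. Kaur

Dr. Kaur is lower inside every triage acuity stratum but Dr. Murphy is lower in aggregate. Whether to stratify depends on how triage acuity relates to the surgeon.
Triage acuity differs across surgeons for reasons unrelated to any effect of the surgeon itself, and it separately predicts the outcome — a classic confounder. We must compare within triage acuity levels.
Within each level — low-acuity: 2.2% vs 24.7%; high-acuity: 38.9% vs 58.7% — Dr. Kaur is lower every time.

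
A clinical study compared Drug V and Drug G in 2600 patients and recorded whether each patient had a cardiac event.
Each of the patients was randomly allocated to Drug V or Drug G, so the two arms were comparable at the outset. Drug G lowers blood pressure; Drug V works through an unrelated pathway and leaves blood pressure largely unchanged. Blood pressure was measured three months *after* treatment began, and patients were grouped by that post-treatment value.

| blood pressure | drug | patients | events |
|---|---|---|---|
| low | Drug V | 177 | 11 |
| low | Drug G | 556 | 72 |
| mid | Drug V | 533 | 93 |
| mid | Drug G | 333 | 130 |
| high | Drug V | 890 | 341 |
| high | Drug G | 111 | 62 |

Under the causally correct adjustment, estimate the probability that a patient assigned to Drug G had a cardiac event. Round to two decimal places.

Within every blood pressure level Drug V has the lower rate, yet pooled Drug G does — Simpson's reversal.
Stratifying would compare drugs among patients the drugs themselves sorted into blood pressure groups — a form of selection on an intermediate. The unconditioned pooled rates give the total causal effect.
So P(outcome | do(Drug G)) is just the pooled rate for Drug G: 264/1000 = 0.264.

0.26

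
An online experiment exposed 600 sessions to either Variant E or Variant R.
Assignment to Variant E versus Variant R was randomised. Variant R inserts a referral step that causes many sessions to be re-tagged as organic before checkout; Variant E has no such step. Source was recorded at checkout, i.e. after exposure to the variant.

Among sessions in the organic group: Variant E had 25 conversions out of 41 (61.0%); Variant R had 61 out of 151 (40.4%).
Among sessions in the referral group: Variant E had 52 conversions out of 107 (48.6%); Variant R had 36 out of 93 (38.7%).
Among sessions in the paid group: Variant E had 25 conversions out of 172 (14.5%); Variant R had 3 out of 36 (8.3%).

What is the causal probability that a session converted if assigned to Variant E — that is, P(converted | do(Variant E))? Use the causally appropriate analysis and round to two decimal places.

0.32

Variant E is higher inside every traffic source stratum but Variant R is higher in aggregate. Whether to stratify depends on how traffic source relates to the variant.
Traffic source lies on the pathway variant → traffic source → outcome, so adjusting for it blocks the indirect effect. For the total causal effect of variant, use the unadjusted pooled rates.
So P(outcome | do(Variant E)) is just the pooled rate for Variant E: 102/320 = 0.319.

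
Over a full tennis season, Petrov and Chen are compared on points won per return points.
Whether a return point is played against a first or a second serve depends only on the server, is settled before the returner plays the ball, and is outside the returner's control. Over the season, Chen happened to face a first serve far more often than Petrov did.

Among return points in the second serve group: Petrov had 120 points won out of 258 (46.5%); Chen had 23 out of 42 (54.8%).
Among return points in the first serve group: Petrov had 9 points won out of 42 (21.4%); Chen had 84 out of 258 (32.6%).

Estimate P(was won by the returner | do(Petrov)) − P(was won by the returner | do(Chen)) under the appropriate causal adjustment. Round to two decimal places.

Since serve type is a pre-existing factor (not a product of the player) and it affects the outcome on its own, it is a confounder. The stratified rates, not the pooled rate, identify the causal effect.
Adjusting over the population distribution of serve type: 0.500·(0.465−0.548) + 0.500·(0.214−0.326) = -0.097.

-0.10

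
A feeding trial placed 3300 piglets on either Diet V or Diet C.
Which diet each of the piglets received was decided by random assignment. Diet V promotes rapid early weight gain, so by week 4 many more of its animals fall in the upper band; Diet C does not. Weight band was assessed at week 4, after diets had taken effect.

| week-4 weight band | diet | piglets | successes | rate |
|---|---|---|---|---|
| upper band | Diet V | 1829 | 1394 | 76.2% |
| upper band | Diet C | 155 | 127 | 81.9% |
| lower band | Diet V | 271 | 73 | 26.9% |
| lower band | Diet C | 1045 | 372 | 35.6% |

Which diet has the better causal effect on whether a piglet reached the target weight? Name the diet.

Stratifying would compare diets among piglets the diets themselves sorted into week-4 weight band groups — a form of selection on an intermediate. The unconditioned pooled rates give the total causal effect.
Pooled: Diet V 69.9% vs Diet C 41.6%; Diet V is higher overall.

Diet V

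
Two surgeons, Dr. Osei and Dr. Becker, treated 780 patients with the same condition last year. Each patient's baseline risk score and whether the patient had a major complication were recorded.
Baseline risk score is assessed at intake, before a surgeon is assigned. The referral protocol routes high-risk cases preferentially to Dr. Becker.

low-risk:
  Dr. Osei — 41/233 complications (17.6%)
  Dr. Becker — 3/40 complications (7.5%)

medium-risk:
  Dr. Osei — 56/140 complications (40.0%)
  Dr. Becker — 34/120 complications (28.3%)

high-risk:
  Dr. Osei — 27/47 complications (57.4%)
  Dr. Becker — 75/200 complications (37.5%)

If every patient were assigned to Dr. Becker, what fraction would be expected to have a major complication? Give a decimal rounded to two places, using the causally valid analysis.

Since baseline risk score is a pre-existing factor (not a product of the surgeon) and it affects the outcome on its own, it is a confounder. The stratified rates, not the pooled rate, identify the causal effect.
Standardising Dr. Becker to the population baseline risk score mix: 0.350·3/40 + 0.333·34/120 + 0.317·75/200 = 0.239.

0.24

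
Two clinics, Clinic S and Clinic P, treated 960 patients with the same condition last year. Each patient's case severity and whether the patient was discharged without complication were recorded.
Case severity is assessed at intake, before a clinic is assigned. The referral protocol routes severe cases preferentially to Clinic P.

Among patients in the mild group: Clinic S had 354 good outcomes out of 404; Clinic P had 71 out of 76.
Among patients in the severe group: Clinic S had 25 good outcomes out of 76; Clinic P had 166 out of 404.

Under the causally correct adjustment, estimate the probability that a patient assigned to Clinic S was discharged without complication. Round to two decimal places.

The stratified and pooled comparisons disagree (Clinic P wins within each case severity; Clinic S wins overall), so the answer turns on the causal role of case severity.
The imbalance in case severity arose from how patients were allocated, not from anything the clinic did; and case severity independently affects the outcome. The pooled gap is confounded — condition on case severity.
Standardising Clinic S to the population case severity mix: 0.500·354/404 + 0.500·25/76 = 0.603.

0.60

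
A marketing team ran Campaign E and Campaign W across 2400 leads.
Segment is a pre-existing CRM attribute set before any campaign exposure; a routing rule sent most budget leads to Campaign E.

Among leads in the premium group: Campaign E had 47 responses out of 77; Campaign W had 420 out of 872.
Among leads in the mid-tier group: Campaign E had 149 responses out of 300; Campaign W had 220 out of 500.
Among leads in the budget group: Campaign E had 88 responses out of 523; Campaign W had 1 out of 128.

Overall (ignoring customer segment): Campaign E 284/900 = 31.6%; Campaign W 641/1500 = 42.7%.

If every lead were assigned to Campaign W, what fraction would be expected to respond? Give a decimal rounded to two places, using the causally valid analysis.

0.34

Here customer segment is a common cause — it drives both which campaign a case falls under and the outcome. The crude comparison mixes populations; the stratum-specific rates are the causally relevant ones.
Standardising Campaign W to the population customer segment mix: 0.395·420/872 + 0.333·220/500 + 0.271·1/128 = 0.339.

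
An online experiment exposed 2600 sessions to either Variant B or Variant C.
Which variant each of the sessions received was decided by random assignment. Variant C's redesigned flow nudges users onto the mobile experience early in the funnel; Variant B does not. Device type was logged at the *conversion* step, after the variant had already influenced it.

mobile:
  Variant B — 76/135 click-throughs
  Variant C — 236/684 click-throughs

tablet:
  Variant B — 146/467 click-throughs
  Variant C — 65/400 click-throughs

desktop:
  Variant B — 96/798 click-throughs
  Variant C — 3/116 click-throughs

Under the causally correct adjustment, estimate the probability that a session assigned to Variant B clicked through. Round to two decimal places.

0.23

The stratified and pooled comparisons disagree (Variant B wins within each device type; Variant C wins overall), so the answer turns on the causal role of device type.
The distribution of device type is itself part of what the variant does — it is an intermediate outcome. Holding it fixed would remove that part of the effect; the total effect is the pooled difference.
So P(outcome | do(Variant B)) is just the pooled rate for Variant B: 318/1400 = 0.227.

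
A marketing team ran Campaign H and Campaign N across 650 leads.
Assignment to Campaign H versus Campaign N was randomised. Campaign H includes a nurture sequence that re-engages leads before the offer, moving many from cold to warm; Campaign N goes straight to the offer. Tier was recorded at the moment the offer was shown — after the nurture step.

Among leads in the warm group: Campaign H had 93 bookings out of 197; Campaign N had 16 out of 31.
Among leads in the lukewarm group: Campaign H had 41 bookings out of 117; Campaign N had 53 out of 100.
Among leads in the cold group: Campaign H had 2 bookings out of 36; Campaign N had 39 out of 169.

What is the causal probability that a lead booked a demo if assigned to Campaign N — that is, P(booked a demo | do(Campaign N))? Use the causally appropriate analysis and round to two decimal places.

Within every engagement tier level Campaign N has the higher rate, yet pooled Campaign H does — Simpson's reversal.
Engagement tier is recorded after the campaign and is itself shifted by it — it sits on the causal path from campaign to outcome. Conditioning on a mediator would strip out part of the effect we want; the pooled comparison gives the total causal effect.
So P(outcome | do(Campaign N)) is just the pooled rate for Campaign N: 108/300 = 0.360.

0.36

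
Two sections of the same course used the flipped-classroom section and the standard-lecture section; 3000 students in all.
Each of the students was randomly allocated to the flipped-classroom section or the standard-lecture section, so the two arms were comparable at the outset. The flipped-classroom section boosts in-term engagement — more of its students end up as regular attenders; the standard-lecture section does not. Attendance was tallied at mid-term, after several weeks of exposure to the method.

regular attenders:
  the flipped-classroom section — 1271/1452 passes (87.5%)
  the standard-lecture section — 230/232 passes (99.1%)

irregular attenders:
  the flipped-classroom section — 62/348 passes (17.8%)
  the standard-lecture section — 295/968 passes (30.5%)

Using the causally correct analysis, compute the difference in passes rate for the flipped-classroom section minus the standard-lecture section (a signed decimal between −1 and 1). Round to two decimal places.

+0.30

The stratified and pooled comparisons disagree (the standard-lecture section wins within each mid-term attendance; the flipped-classroom section wins overall), so the answer turns on the causal role of mid-term attendance.
Stratifying would compare teaching methods among students the teaching methods themselves sorted into mid-term attendance groups — a form of selection on an intermediate. The unconditioned pooled rates give the total causal effect.
The causal difference is the pooled difference: 0.741 − 0.438 = +0.303.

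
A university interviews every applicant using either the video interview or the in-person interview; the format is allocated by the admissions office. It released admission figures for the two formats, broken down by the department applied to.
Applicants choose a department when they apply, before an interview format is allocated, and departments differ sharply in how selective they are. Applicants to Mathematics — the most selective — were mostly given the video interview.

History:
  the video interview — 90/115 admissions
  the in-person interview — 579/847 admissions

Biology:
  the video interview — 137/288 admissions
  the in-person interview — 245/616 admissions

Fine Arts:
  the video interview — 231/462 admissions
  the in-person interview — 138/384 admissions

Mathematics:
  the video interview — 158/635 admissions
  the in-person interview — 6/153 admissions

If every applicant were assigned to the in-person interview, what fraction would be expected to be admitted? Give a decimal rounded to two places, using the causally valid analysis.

Since department is a pre-existing factor (not a product of the interview format) and it affects the outcome on its own, it is a confounder. The stratified rates, not the pooled rate, identify the causal effect.
Standardising the in-person interview to the population department mix: 0.275·579/847 + 0.258·245/616 + 0.242·138/384 + 0.225·6/153 = 0.386.

0.39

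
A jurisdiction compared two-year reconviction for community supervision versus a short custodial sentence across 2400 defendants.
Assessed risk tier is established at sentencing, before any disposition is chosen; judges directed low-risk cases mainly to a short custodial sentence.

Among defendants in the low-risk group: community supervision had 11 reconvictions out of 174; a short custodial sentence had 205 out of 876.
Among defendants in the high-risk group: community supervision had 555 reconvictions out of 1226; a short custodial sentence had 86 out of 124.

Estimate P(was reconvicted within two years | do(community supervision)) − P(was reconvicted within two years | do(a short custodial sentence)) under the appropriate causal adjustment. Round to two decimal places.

Assessed risk tier is set before the disposition has any effect — it is not caused by the disposition — and it independently drives the outcome. That makes it a confounder, so the causal comparison is within assessed risk tier levels.
Adjusting over the population distribution of assessed risk tier: 0.438·(0.063−0.234) + 0.562·(0.453−0.694) = -0.210.

-0.21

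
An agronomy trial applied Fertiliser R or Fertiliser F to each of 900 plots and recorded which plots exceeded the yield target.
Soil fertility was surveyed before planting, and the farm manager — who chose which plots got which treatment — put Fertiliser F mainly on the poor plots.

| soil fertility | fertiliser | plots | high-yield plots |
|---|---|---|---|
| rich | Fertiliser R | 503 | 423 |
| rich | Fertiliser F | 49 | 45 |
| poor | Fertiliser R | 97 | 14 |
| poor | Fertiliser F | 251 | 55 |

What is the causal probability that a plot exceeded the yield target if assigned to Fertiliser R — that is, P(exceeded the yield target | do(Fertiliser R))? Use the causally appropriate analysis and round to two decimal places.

0.57

Soil fertility is set before the fertiliser has any effect — it is not caused by the fertiliser — and it independently drives the outcome. That makes it a confounder, so the causal comparison is within soil fertility levels.
Standardising Fertiliser R to the population soil fertility mix: 0.613·423/503 + 0.387·14/97 = 0.572.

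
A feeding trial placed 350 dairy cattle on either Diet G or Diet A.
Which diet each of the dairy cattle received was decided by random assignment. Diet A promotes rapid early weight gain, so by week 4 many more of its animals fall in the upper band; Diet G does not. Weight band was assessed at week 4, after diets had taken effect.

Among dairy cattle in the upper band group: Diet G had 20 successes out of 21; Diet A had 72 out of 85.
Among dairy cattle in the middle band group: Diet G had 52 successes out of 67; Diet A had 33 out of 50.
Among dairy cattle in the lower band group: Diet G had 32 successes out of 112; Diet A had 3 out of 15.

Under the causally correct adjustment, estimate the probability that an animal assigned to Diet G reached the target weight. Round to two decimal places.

The stratified and pooled comparisons disagree (Diet G wins within each week-4 weight band; Diet A wins overall), so the answer turns on the causal role of week-4 weight band.
Stratifying would compare diets among dairy cattle the diets themselves sorted into week-4 weight band groups — a form of selection on an intermediate. The unconditioned pooled rates give the total causal effect.
So P(outcome | do(Diet G)) is just the pooled rate for Diet G: 104/200 = 0.520.

0.52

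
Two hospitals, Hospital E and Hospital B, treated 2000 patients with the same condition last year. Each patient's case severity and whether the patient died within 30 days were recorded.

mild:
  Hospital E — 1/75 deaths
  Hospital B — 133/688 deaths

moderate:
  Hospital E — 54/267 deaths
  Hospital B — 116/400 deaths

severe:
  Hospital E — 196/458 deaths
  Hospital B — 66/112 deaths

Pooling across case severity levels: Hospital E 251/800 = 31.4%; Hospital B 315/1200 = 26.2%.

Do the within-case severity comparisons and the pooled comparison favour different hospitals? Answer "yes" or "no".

yes

Within each case severity level (mild 1.3% vs 19.3%; moderate 20.2% vs 29.0%; severe 42.8% vs 58.9%), Hospital E has the lower rate every time. Pooled: 31.4% vs 26.2% — Hospital B has the lower rate overall. The two comparisons disagree.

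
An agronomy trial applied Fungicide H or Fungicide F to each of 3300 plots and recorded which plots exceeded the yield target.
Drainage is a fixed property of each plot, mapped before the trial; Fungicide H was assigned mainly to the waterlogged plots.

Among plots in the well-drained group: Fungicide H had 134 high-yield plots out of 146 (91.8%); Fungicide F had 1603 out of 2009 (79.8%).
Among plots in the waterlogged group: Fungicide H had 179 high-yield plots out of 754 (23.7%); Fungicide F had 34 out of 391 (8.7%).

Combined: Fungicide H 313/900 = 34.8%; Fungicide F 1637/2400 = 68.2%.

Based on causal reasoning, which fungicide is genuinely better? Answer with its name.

The field drainage-specific comparison favours Fungicide H throughout, but the pooled figures favour Fungicide F. The question is whether to condition on field drainage.
The imbalance in field drainage arose from how plots were allocated, not from anything the fungicide did; and field drainage independently affects the outcome. The pooled gap is confounded — condition on field drainage.
Within each level — well-drained: 91.8% vs 79.8%; waterlogged: 23.7% vs 8.7% — Fungicide H is higher every time.

Fungicide H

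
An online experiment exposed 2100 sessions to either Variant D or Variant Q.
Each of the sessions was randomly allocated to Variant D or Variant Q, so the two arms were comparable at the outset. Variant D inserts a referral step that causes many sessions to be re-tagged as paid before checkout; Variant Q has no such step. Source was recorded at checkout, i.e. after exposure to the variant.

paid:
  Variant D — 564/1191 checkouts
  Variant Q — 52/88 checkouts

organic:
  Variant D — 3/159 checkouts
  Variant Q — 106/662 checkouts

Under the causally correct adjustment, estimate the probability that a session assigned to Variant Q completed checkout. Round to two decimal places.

Because the variant influences traffic source, traffic source is a post-treatment mediator, not a confounder. Stratifying on it would bias the estimate; the causal effect is the crude pooled difference.
So P(outcome | do(Variant Q)) is just the pooled rate for Variant Q: 158/750 = 0.211.

0.21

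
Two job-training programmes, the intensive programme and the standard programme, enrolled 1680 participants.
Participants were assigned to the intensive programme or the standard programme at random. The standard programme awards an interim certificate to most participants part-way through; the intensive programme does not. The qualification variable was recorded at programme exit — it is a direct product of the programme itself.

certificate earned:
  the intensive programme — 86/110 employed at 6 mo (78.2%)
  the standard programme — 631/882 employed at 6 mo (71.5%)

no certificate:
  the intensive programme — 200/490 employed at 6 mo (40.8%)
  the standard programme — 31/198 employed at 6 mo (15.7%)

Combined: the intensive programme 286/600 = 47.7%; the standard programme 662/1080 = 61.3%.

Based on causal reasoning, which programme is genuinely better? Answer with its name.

the standard programme

The stratified and pooled comparisons disagree (the intensive programme wins within each qualification attained during the programme; the standard programme wins overall), so the answer turns on the causal role of qualification attained during the programme.
The distribution of qualification attained during the programme is itself part of what the programme does — it is an intermediate outcome. Holding it fixed would remove that part of the effect; the total effect is the pooled difference.
Pooled: the intensive programme 47.7% vs the standard programme 61.3%; the standard programme is higher overall.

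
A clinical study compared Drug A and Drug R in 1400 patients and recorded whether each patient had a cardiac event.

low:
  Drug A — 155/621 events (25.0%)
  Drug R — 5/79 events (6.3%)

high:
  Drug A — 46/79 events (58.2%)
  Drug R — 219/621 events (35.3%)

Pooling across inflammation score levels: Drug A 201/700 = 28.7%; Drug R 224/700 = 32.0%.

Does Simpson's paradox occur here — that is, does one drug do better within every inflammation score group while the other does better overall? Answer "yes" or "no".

Within each inflammation score level (low 25.0% vs 6.3%; high 58.2% vs 35.3%), Drug R has the lower rate every time. Pooled: 28.7% vs 32.0% — Drug A has the lower rate overall. The two comparisons disagree.

yes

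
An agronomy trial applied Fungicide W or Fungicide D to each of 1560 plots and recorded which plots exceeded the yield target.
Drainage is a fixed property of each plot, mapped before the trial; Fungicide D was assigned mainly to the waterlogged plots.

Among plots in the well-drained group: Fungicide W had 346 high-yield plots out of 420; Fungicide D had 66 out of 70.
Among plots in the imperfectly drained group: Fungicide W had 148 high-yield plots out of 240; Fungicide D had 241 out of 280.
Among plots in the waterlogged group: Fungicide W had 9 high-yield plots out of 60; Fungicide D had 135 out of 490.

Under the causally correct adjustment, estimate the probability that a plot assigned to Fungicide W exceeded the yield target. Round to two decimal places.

Nothing the fungicide does changes field drainage; the imbalance is an allocation artefact. With field drainage also predicting the outcome, the pooled figure is confounded, and the within-stratum comparison is the causal one.
Standardising Fungicide W to the population field drainage mix: 0.314·346/420 + 0.333·148/240 + 0.353·9/60 = 0.517.

0.52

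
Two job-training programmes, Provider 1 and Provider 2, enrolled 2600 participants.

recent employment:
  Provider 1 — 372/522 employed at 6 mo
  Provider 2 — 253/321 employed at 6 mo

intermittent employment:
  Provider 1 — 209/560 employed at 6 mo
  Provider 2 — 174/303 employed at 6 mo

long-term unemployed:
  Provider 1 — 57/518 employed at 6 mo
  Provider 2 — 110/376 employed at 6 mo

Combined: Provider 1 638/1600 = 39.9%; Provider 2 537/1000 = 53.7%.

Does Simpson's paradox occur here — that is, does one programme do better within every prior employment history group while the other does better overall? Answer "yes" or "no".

Within each prior employment history level (recent employment 71.3% vs 78.8%; intermittent employment 37.3% vs 57.4%; long-term unemployed 11.0% vs 29.3%), Provider 2 has the higher rate every time. Pooled: 39.9% vs 53.7% — Provider 2 has the higher rate overall. They agree.

no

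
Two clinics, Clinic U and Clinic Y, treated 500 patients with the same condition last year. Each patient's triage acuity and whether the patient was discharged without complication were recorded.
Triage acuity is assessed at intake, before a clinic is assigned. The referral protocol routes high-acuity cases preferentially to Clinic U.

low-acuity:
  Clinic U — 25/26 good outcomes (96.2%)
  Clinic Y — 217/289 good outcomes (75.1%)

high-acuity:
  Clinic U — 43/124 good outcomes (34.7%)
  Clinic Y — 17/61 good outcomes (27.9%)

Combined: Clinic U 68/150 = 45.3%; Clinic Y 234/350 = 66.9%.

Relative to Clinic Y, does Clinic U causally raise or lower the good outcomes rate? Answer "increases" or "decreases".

The triage acuity-specific comparison favours Clinic U throughout, but the pooled figures favour Clinic Y. The question is whether to condition on triage acuity.
Triage acuity differs across clinics for reasons unrelated to any effect of the clinic itself, and it separately predicts the outcome — a classic confounder. We must compare within triage acuity levels.
Within each level — low-acuity: 96.2% vs 75.1%; high-acuity: 34.7% vs 27.9% — Clinic U is higher every time.

increases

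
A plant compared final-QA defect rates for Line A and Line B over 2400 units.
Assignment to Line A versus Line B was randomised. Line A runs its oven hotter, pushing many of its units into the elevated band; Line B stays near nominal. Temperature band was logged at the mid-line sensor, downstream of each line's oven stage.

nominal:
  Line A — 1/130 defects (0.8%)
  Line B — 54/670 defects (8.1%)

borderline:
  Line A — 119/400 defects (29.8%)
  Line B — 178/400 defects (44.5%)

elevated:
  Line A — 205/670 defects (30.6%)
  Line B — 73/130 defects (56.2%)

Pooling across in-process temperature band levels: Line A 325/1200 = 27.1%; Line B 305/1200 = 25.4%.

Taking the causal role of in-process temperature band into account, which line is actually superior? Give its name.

Line B

In-process temperature band is recorded after the line and is itself shifted by it — it sits on the causal path from line to outcome. Conditioning on a mediator would strip out part of the effect we want; the pooled comparison gives the total causal effect.
Pooled: Line A 27.1% vs Line B 25.4%; Line B is lower overall.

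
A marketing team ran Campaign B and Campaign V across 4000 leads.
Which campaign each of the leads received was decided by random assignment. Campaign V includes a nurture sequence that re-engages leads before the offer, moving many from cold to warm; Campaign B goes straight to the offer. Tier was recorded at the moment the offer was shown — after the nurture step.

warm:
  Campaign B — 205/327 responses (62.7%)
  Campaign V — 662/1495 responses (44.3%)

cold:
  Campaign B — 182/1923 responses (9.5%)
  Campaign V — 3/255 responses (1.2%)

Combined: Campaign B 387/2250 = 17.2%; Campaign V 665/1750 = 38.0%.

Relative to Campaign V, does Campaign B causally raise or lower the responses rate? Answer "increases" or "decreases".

Engagement tier is downstream of the campaign. One should not condition on a consequence of treatment, so the overall rates are the right comparison.
Pooled: Campaign B 17.2% vs Campaign V 38.0%; Campaign V is higher overall.

decreases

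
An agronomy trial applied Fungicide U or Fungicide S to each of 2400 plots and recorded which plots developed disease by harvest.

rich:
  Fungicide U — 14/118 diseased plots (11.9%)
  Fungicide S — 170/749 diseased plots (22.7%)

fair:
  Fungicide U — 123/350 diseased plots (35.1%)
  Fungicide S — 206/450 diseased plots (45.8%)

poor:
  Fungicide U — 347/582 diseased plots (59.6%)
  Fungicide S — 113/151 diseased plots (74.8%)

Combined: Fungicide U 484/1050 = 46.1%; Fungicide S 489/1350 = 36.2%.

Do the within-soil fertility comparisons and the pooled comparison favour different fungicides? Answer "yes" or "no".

Within each soil fertility level (rich 11.9% vs 22.7%; fair 35.1% vs 45.8%; poor 59.6% vs 74.8%), Fungicide U has the lower rate every time. Pooled: 46.1% vs 36.2% — Fungicide S has the lower rate overall. The two comparisons disagree.

yes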